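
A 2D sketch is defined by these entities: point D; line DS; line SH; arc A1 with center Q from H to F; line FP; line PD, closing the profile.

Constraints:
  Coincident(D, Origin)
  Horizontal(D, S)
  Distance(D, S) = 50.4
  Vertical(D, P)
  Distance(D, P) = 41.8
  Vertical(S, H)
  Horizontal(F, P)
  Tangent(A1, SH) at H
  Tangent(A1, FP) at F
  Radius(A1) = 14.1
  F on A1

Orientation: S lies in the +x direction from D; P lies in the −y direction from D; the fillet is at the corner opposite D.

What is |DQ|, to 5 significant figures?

45.662

D is at the origin; DS is horizontal with |DS| = 50.4 and S on the +x side, so S = (50.400, 0.0000). DP is vertical with |DP| = 41.8 and P on the −y side, so P = (0.0000, -41.800). The virtual corner opposite D is at (50.400, -41.800). The tangent condition forces QH to be normal to SH and A1 meets FP tangentially, so QF is at right angles to FP, with radius 14.1, so the center Q sits 14.1 in from both sides at Q = (36.300, -27.700). Then |DQ| = |Q − D| = 45.662.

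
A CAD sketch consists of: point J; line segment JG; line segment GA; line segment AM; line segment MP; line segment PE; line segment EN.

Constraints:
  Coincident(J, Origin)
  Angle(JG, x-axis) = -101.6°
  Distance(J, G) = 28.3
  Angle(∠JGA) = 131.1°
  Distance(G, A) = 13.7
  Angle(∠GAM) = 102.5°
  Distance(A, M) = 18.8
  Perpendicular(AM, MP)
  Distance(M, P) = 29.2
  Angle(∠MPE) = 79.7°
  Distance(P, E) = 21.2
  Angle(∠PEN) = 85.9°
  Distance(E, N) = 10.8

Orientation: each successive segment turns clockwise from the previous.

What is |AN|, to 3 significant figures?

15.0

J is at the origin; JG runs at -101.6° with length 28.3, so G = (-5.69, -27.7). ∠JGA = 131.1° gives GA at -150° from the x-axis; with |GA| = 13.7, A = (-17.6, -34.5). ∠GAM = 102.5° gives AM at 132° from the x-axis; with |AM| = 18.8, M = (-30.2, -20.5). AM ⟂ MP, so MP runs at 42.0°; with |MP| = 29.2, P = (-8.49, -0.958). ∠MPE = 79.7° gives PE at -58.3° from the x-axis; with |PE| = 21.2, E = (2.65, -19.0). ∠PEN = 85.9° gives EN at -152° from the x-axis; with |EN| = 10.8, N = (-6.93, -24.0). Then |AN| = |N − A| = 15.0.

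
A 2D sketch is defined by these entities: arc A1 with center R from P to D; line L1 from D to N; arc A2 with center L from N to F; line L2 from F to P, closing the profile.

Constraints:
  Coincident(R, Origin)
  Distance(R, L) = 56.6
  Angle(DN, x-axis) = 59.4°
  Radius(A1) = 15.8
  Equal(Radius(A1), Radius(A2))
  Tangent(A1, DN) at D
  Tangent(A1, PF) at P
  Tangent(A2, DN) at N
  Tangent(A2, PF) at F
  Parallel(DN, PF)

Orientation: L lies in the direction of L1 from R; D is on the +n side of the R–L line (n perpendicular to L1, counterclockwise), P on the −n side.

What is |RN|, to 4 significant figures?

58.76

Tangency of A1 to both parallel lines with radius 15.8 puts D and P at R ± 15.8·n: D = (-13.60, 8.043), P = (13.60, -8.043). Equal radii place N and F the same way about L: N = L + 15.8·n = (15.21, 56.76), F = L − 15.8·n = (42.41, 40.68). Then |RN| = |N − R| = 58.76.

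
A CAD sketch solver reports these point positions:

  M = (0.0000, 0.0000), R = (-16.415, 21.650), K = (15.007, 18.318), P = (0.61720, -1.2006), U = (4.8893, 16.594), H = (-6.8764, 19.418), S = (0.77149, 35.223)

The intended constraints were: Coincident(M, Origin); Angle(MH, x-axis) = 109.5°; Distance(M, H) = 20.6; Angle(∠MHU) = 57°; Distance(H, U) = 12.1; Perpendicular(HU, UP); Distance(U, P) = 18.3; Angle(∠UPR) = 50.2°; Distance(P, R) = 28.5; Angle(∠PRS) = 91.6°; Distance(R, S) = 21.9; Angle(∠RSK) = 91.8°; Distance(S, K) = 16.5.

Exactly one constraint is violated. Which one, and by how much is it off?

Distance(S, K) = 16.5 — off by 5.60.

M = (0.00, 0.00) ✓; MH at 109.5° ✓; |MH| = 20.60 ✓; ∠MHU = 57.00° ✓; |HU| = 12.10 ✓; ∠(HU, UP) = 90.00° ✓; |UP| = 18.30 ✓; ∠UPR = 50.20° ✓; |PR| = 28.50 ✓; ∠PRS = 91.60° ✓; |RS| = 21.90 ✓; ∠RSK = 91.80° ✓; |SK| = 22.10 ✗.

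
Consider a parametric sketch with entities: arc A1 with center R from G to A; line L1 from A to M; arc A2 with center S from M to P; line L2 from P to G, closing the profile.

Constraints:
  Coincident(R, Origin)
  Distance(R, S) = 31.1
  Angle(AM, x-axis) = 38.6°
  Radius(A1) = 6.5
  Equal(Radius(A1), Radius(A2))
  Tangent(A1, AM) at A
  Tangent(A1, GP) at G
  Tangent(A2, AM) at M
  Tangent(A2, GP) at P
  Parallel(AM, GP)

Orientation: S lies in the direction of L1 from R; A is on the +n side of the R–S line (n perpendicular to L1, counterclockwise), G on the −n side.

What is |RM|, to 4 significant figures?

31.77

The slot axis is L1's direction at 38.6°, so u = (cos 38.6°, sin 38.6°) = (0.7815, 0.6239) and n = (−sin 38.6°, cos 38.6°) = (-0.6239, 0.7815). R is at the origin and S lies 31.1 along u from R, so S = 31.1·u = (24.31, 19.40). Tangency of A1 to both parallel lines with radius 6.5 puts A and G at R ± 6.5·n: A = (-4.055, 5.080), G = (4.055, -5.080). Equal radii place M and P the same way about S: M = S + 6.5·n = (20.25, 24.48), P = S − 6.5·n = (28.36, 14.32). Then |RM| = |M − R| = 31.77.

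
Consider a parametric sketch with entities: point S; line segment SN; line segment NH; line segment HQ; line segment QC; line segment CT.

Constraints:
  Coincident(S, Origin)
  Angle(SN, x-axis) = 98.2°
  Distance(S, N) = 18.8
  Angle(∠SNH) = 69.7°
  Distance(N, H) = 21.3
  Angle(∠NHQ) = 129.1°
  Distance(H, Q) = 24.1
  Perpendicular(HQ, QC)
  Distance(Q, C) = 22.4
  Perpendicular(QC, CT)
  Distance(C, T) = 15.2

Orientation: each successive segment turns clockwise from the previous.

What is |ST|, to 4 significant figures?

4.540

The perpendicularity gives QC at right angles to HQ, so QC runs at -153.0°; with |QC| = 22.4, C = (9.128, -17.50). The perpendicularity gives CT at right angles to QC, so CT runs at 117.0°; with |CT| = 15.2, T = (2.227, -3.956). Then |ST| = |T − S| = 4.540.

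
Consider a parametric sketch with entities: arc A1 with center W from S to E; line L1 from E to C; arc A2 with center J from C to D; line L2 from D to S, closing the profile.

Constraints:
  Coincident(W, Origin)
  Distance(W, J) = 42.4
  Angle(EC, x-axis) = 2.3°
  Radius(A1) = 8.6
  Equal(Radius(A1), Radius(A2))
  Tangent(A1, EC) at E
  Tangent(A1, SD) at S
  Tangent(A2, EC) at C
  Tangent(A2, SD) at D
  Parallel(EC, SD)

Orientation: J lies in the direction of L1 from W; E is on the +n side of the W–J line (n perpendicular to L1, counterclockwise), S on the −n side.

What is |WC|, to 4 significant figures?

43.26

The slot axis is L1's direction at 2.3°, so u = (cos 2.3°, sin 2.3°) = (0.9992, 0.04013) and n = (−sin 2.3°, cos 2.3°) = (-0.04013, 0.9992). W is at the origin and J lies 42.4 along u from W, so J = 42.4·u = (42.37, 1.702). Tangency of A1 to both parallel lines with radius 8.6 puts E and S at W ± 8.6·n: E = (-0.3451, 8.593), S = (0.3451, -8.593). Equal radii place C and D the same way about J: C = J + 8.6·n = (42.02, 10.29), D = J − 8.6·n = (42.71, -6.891). Then |WC| = |C − W| = 43.26.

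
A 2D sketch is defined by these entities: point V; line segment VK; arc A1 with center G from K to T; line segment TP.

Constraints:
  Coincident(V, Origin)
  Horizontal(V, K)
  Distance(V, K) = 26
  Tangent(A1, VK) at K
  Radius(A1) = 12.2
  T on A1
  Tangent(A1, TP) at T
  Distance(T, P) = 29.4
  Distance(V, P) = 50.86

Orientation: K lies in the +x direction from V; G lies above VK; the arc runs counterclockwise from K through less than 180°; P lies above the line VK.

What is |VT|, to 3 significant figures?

40.9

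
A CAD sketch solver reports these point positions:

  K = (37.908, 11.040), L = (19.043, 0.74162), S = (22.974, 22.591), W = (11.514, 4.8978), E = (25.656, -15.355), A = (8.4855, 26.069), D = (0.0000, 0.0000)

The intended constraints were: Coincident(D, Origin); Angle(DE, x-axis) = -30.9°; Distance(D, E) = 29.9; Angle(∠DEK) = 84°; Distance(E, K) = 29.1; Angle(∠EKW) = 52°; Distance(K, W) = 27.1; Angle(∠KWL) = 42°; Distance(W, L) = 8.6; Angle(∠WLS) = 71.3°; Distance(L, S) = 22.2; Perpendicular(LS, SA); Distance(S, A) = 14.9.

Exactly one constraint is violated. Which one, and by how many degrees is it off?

Perpendicular(LS, SA) — off by 3.30°.

D = (0.00, 0.00) ✓; DE at -30.90° ✓; |DE| = 29.90 ✓; ∠DEK = 84.00° ✓; |EK| = 29.10 ✓; ∠EKW = 52.00° ✓; |KW| = 27.10 ✓; ∠KWL = 42.00° ✓; |WL| = 8.600 ✓; ∠WLS = 71.30° ✓; |LS| = 22.20 ✓; ∠(LS, SA) = 86.70° ✗; |SA| = 14.90 ✓.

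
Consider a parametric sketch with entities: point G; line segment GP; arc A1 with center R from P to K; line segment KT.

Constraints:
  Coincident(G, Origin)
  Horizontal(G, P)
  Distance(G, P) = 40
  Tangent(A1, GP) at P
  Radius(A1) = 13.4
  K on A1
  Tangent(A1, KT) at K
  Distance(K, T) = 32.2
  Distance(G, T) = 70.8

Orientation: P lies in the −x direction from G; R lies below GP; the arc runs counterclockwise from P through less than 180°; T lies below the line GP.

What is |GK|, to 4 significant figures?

54.93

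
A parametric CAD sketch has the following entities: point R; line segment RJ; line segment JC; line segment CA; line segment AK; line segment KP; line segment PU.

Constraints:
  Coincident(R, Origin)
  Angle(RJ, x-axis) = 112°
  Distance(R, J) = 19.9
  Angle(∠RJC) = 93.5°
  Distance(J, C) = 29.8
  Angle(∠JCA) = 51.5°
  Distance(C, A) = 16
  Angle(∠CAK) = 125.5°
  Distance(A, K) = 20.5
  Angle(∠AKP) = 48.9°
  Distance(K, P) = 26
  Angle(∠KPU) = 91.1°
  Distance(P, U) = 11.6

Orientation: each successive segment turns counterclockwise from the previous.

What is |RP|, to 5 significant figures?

32.900

∠CAK = 125.5° gives AK at 21.500° from the x-axis; with |AK| = 20.5, K = (-3.2224, 7.7943). ∠AKP = 48.9° gives KP at 152.60° from the x-axis; with |KP| = 26.0, P = (-26.306, 19.760). Then |RP| = |P − R| = 32.900.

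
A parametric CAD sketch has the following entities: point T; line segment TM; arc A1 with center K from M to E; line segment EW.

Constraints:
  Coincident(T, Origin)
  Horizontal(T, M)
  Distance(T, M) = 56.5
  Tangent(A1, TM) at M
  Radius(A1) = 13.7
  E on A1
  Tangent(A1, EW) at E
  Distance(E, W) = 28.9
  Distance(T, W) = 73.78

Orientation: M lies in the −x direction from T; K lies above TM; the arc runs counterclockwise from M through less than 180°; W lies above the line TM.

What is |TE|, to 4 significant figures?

48.75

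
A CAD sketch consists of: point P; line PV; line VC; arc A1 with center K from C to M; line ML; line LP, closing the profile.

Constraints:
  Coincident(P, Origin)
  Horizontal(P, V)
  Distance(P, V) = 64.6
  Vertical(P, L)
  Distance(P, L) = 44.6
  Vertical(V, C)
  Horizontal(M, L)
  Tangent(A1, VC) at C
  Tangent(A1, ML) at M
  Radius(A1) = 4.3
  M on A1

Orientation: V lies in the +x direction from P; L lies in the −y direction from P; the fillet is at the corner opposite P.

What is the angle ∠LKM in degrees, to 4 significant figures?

85.92°

P is at the origin; PV is horizontal with |PV| = 64.6 and V on the +x side, so V = (64.60, 0.000). PL is vertical with |PL| = 44.6 and L on the −y side, so L = (0.000, -44.60). The virtual corner opposite P is at (64.60, -44.60). A1 meets VC tangentially, so KC is at right angles to VC and tangency of A1 to ML means the radius KM is perpendicular to ML, with radius 4.3, so the center K sits 4.3 in from both sides at K = (60.30, -40.30). That places the tangent points at C = (64.60, -40.30) on VC and M = (60.30, -44.60) on ML. Then cos ∠LKM = KL·KM / (|KL||KM|), giving 85.92°.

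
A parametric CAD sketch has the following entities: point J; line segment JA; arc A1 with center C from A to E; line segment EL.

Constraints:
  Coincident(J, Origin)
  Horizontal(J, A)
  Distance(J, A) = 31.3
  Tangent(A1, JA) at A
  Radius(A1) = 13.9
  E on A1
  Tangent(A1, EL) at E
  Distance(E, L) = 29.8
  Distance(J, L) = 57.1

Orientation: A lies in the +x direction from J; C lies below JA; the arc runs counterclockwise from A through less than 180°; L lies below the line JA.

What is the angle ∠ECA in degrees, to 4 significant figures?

117.6°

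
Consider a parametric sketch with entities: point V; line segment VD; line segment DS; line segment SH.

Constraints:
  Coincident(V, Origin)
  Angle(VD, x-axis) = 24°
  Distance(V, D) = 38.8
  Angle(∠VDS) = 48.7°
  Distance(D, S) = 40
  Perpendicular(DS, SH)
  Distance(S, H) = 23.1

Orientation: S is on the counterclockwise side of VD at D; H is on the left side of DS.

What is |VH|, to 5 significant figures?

15.611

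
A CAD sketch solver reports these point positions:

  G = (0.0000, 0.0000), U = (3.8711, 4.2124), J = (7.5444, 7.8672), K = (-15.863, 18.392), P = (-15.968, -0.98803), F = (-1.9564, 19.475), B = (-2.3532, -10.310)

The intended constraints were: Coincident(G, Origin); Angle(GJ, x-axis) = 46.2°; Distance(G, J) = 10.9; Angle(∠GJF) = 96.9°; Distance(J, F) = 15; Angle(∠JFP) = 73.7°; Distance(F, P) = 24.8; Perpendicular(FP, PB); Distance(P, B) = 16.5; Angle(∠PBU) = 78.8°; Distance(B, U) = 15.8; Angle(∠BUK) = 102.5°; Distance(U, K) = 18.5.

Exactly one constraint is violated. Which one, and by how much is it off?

Distance(U, K) = 18.5 — off by 5.80.

G = (0.00, 0.00) ✓; GJ at 46.20° ✓; |GJ| = 10.90 ✓; ∠GJF = 96.90° ✓; |JF| = 15.00 ✓; ∠JFP = 73.70° ✓; |FP| = 24.80 ✓; ∠(FP, PB) = 90.00° ✓; |PB| = 16.50 ✓; ∠PBU = 78.80° ✓; |BU| = 15.80 ✓; ∠BUK = 102.5° ✓; |UK| = 24.30 ✗.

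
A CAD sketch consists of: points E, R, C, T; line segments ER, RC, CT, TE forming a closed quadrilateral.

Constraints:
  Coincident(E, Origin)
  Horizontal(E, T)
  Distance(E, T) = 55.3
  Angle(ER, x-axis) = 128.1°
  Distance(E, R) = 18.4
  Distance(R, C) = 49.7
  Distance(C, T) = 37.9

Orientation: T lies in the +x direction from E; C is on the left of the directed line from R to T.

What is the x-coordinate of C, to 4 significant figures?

35.12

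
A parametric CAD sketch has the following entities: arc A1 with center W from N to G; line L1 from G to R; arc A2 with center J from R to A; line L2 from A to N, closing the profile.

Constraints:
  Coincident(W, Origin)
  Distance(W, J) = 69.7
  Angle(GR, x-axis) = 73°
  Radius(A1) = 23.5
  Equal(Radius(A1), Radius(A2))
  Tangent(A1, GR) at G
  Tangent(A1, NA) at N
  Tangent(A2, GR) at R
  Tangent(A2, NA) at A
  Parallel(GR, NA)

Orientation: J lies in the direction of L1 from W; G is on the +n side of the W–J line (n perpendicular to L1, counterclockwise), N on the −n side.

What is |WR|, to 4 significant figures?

73.56

The slot axis is L1's direction at 73.0°, so u = (cos 73.0°, sin 73.0°) = (0.2924, 0.9563) and n = (−sin 73.0°, cos 73.0°) = (-0.9563, 0.2924). W is at the origin and J lies 69.7 along u from W, so J = 69.7·u = (20.38, 66.65). Tangency of A1 to both parallel lines with radius 23.5 puts G and N at W ± 23.5·n: G = (-22.47, 6.871), N = (22.47, -6.871). Equal radii place R and A the same way about J: R = J + 23.5·n = (-2.095, 73.53), A = J − 23.5·n = (42.85, 59.78). Then |WR| = |R − W| = 73.56.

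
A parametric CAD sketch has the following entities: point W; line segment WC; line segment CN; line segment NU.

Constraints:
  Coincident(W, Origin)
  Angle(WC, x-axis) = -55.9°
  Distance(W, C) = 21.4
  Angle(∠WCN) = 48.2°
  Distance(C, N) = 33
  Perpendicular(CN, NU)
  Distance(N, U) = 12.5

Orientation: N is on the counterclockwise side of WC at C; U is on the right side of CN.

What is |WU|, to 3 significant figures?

34.1

∠WCN = 48.2°, so CN runs at -55.9° + (180° − 48.2°) = 75.9° from the x-axis; with |CN| = 33.0, N = C + 33.0·(cos 75.9°, sin 75.9°) = (20.0, 14.3). CN ⟂ NU; with |NU| = 12.5 on the right of CN, U = N + 12.5·(0.970, -0.244) = (32.2, 11.2). Then |WU| = |U − W| = 34.1.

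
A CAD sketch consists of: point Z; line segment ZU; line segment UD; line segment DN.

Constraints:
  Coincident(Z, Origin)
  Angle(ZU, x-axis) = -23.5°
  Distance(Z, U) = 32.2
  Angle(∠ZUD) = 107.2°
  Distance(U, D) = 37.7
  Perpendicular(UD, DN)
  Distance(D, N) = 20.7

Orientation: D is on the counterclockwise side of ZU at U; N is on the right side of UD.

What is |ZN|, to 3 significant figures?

69.8

∠ZUD = 107.2°, so UD runs at -23.5° + (180° − 107.2°) = 49.3° from the x-axis; with |UD| = 37.7, D = U + 37.7·(cos 49.3°, sin 49.3°) = (54.1, 15.7). UD ⟂ DN; with |DN| = 20.7 on the right of UD, N = D + 20.7·(0.758, -0.652) = (69.8, 2.24). Then |ZN| = |N − Z| = 69.8.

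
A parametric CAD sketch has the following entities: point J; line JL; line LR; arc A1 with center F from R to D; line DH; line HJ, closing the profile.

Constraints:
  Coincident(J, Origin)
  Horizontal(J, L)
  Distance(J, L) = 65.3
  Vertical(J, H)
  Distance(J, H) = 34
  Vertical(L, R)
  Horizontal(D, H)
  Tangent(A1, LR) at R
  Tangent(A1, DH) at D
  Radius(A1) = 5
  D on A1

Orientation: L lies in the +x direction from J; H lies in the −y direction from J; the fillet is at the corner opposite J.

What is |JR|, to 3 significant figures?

71.4

J is at the origin; JL is horizontal with |JL| = 65.3 and L on the +x side, so L = (65.3, 0.00). J and H share the same x with |JH| = 34.0 and H on the −y side, so H = (0.00, -34.0). The virtual corner opposite J is at (65.3, -34.0). A1 meets LR tangentially, so FR is at right angles to LR and the tangent condition forces FD to be normal to DH, with radius 5.0, so the center F sits 5.0 in from both sides at F = (60.3, -29.0). That places the tangent points at R = (65.3, -29.0) on LR and D = (60.3, -34.0) on DH. Then |JR| = |R − J| = 71.4.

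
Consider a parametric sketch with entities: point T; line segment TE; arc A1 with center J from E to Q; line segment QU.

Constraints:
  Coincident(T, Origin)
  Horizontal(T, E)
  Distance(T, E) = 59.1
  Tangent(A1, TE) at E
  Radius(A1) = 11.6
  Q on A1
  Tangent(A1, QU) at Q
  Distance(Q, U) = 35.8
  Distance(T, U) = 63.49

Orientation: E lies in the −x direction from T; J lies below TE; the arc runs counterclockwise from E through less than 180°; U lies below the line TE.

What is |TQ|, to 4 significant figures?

70.44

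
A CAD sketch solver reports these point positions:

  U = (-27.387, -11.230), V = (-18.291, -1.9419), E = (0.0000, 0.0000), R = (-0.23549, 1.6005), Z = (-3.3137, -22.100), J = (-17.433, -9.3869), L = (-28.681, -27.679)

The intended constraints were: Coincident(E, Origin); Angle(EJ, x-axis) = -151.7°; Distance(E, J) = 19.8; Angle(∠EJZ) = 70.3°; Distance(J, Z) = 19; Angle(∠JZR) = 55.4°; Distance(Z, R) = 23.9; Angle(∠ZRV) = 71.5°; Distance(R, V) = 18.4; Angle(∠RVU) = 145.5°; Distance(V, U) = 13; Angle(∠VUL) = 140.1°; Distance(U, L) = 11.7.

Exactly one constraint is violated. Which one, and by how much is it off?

Distance(U, L) = 11.7 — off by 4.80.

E = (0.00, 0.00) ✓; EJ at -151.7° ✓; |EJ| = 19.80 ✓; ∠EJZ = 70.30° ✓; |JZ| = 19.00 ✓; ∠JZR = 55.40° ✓; |ZR| = 23.90 ✓; ∠ZRV = 71.50° ✓; |RV| = 18.40 ✓; ∠RVU = 145.5° ✓; |VU| = 13.00 ✓; ∠VUL = 140.1° ✓; |UL| = 16.50 ✗.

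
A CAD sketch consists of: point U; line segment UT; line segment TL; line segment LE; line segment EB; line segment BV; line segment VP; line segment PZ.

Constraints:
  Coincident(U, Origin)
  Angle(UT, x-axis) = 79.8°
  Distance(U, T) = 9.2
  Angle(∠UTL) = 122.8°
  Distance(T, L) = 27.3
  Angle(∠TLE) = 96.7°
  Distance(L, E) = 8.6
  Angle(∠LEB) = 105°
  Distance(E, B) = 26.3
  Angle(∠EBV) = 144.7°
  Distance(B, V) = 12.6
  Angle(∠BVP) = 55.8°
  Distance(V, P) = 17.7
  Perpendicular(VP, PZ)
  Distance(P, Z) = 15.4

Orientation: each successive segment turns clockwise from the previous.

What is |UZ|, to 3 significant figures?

21.3

U is at the origin; UT runs at 79.8° with length 9.2, so T = (1.63, 9.05). ∠UTL = 122.8° gives TL at 22.6° from the x-axis; with |TL| = 27.3, L = (26.8, 19.5). ∠TLE = 96.7° gives LE at -60.7° from the x-axis; with |LE| = 8.6, E = (31.0, 12.0). ∠LEB = 105.0° gives EB at -136° from the x-axis; with |EB| = 26.3, B = (12.2, -6.32). ∠EBV = 144.7° gives BV at -171° from the x-axis; with |BV| = 12.6, V = (-0.226, -8.29). ∠BVP = 55.8° gives VP at 64.8° from the x-axis; with |VP| = 17.7, P = (7.31, 7.72). The perpendicularity gives PZ at right angles to VP, so PZ runs at -25.2°; with |PZ| = 15.4, Z = (21.2, 1.17). Then |UZ| = |Z − U| = 21.3.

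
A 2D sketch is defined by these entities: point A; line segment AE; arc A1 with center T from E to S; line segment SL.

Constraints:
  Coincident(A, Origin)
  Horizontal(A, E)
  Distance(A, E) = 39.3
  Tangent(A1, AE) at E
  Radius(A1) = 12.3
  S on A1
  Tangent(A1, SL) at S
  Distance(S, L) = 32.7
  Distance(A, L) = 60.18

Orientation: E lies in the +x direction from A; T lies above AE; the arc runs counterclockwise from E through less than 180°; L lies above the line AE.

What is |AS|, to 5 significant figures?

53.420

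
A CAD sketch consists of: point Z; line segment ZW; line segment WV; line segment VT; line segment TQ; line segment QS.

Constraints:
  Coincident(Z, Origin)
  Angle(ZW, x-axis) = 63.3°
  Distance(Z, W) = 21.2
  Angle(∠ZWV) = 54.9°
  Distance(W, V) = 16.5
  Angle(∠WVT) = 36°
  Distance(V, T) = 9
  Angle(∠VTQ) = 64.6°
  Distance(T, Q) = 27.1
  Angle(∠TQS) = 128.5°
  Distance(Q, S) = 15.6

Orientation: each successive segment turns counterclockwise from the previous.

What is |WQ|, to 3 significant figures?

21.8

Z is at the origin; ZW runs at 63.3° with length 21.2, so W = (9.53, 18.9). ∠ZWV = 54.9° gives WV at -172° from the x-axis; with |WV| = 16.5, V = (-6.80, 16.5). ∠WVT = 36.0° gives VT at -27.6° from the x-axis; with |VT| = 9.0, T = (1.18, 12.4). ∠VTQ = 64.6° gives TQ at 87.8° from the x-axis; with |TQ| = 27.1, Q = (2.22, 39.4). Then |WQ| = |Q − W| = 21.8.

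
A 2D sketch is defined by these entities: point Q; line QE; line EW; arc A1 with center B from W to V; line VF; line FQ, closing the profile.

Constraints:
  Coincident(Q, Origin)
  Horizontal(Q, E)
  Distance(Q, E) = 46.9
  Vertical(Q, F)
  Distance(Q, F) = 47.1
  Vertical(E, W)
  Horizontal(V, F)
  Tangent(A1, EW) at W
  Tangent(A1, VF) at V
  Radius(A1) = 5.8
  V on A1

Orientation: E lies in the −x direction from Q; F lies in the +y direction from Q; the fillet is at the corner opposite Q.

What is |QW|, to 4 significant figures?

62.49

Q is at the origin; QE is horizontal with |QE| = 46.9 and E on the −x side, so E = (-46.90, 0.000). QF is vertical with |QF| = 47.1 and F on the +y side, so F = (0.000, 47.10). The virtual corner opposite Q is at (-46.90, 47.10). The tangent condition forces BW to be normal to EW and since A1 is tangent to VF there, BV ⟂ VF, with radius 5.8, so the center B sits 5.8 in from both sides at B = (-41.10, 41.30). That places the tangent points at W = (-46.90, 41.30) on EW and V = (-41.10, 47.10) on VF. Then |QW| = |W − Q| = 62.49.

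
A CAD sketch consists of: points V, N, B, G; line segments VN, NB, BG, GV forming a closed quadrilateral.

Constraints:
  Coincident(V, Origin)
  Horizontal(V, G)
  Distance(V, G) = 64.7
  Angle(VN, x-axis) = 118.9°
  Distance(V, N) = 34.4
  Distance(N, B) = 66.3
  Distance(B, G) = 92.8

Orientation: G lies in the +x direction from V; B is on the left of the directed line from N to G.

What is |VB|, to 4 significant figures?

86.26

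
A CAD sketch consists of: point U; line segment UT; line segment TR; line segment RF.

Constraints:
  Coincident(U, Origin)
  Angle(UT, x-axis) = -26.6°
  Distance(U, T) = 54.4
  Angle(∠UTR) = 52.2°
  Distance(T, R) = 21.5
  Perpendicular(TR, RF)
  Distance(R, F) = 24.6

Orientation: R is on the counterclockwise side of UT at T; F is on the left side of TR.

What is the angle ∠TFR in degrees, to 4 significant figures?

41.15°

U is at the origin; UT runs at -26.6° with length 54.4, so T = 54.4·(cos -26.6°, sin -26.6°) = (48.64, -24.36). ∠UTR = 52.2°, so TR runs at -26.6° + (180° − 52.2°) = 101.2° from the x-axis; with |TR| = 21.5, R = T + 21.5·(cos 101.2°, sin 101.2°) = (44.47, -3.268). TR ⟂ RF; with |RF| = 24.6 on the left of TR, F = R + 24.6·(-0.9810, -0.1942) = (20.33, -8.046). Then cos ∠TFR = FT·FR / (|FT||FR|), giving 41.15°.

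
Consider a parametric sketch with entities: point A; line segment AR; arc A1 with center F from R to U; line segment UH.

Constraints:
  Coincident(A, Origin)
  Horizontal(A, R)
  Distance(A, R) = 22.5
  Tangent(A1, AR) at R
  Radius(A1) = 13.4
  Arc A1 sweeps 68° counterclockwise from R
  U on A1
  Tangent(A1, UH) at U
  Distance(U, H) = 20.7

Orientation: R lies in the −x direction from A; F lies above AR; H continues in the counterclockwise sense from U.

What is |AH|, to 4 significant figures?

27.67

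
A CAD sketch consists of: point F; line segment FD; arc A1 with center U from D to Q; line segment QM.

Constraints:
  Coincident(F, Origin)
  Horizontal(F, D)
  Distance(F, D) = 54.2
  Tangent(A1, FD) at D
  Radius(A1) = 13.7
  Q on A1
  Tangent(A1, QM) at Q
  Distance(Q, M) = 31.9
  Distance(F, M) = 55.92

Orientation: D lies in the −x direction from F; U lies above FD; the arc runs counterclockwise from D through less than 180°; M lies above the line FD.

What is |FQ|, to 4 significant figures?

42.28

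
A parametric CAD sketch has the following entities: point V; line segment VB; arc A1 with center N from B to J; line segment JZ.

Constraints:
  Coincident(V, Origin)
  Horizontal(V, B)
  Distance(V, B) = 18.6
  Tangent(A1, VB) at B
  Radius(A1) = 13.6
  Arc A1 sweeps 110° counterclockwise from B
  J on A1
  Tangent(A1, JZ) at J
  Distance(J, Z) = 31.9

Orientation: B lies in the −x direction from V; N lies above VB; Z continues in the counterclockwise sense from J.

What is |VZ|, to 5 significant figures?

51.047

On A1, B sits at bearing -90° from N; a 110° counterclockwise sweep puts J at bearing 20°, so J = N + 13.6·(cos 20°, sin 20°) = (-5.8202, 18.251). The tangent condition forces NJ to be normal to JZ, so JZ runs along (−sin 20°, cos 20°); with |JZ| = 31.9, Z = (-16.731, 48.228). Then |VZ| = |Z − V| = 51.047.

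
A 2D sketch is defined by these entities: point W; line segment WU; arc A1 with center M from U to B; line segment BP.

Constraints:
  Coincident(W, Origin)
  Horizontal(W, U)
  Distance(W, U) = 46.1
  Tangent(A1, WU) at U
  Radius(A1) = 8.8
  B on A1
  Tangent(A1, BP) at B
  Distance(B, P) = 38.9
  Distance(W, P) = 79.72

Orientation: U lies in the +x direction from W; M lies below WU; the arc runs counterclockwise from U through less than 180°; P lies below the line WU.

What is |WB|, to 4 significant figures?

42.63

Checks: |MB| = 8.800 ✓; ∠(MB, BP) = 90.00° ✓; |BP| = 38.90 ✓; |WP| = 79.72 ✓.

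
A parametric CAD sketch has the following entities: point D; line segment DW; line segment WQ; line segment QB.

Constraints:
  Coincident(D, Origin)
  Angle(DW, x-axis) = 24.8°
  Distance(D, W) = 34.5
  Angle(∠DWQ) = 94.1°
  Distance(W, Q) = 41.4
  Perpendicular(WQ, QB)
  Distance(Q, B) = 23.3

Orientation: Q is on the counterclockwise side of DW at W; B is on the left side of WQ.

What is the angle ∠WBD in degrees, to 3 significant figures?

43.6°

∠DWQ = 94.1°, so WQ runs at 24.8° + (180° − 94.1°) = 111° from the x-axis; with |WQ| = 41.4, Q = W + 41.4·(cos 111°, sin 111°) = (16.7, 53.2). WQ ⟂ QB; with |QB| = 23.3 on the left of WQ, B = Q + 23.3·(-0.935, -0.353) = (-5.11, 45.0). Then cos ∠WBD = BW·BD / (|BW||BD|), giving 43.6°.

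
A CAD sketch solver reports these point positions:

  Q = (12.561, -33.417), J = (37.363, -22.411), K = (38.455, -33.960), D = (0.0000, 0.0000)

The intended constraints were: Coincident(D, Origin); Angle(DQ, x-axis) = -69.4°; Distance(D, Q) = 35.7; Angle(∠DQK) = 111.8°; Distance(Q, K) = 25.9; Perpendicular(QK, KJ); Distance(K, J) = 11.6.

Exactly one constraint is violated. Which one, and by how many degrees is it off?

Perpendicular(QK, KJ) — off by 6.60°.

D = (0.00, 0.00) ✓; DQ at -69.40° ✓; |DQ| = 35.70 ✓; ∠DQK = 111.8° ✓; |QK| = 25.90 ✓; ∠(QK, KJ) = 96.60° ✗; |KJ| = 11.60 ✓.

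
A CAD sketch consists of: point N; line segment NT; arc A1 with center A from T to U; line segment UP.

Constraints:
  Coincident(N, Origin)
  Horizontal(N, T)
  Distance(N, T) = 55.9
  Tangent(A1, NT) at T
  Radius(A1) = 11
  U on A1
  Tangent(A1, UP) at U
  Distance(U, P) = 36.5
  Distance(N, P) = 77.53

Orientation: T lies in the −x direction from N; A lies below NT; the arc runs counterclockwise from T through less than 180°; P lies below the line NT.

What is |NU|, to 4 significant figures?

67.97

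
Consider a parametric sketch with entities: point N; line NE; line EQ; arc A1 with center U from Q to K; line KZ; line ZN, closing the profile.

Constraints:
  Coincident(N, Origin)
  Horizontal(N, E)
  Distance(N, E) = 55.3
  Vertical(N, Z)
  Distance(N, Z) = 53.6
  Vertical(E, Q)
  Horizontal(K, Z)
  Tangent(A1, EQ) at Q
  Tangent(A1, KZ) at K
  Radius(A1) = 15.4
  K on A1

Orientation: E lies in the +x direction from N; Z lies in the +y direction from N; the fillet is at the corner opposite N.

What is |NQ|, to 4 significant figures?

67.21

The virtual corner opposite N is at (55.30, 53.60). The tangent condition forces UQ to be normal to EQ and A1 meets KZ tangentially, so UK is at right angles to KZ, with radius 15.4, so the center U sits 15.4 in from both sides at U = (39.90, 38.20). That places the tangent points at Q = (55.30, 38.20) on EQ and K = (39.90, 53.60) on KZ. Then |NQ| = |Q − N| = 67.21.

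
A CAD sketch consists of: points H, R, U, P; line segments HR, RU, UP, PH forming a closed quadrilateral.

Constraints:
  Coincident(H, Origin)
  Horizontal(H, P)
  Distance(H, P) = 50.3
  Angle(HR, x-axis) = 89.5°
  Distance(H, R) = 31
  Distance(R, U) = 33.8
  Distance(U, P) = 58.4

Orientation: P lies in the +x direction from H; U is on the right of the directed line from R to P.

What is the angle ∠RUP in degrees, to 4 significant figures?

73.99°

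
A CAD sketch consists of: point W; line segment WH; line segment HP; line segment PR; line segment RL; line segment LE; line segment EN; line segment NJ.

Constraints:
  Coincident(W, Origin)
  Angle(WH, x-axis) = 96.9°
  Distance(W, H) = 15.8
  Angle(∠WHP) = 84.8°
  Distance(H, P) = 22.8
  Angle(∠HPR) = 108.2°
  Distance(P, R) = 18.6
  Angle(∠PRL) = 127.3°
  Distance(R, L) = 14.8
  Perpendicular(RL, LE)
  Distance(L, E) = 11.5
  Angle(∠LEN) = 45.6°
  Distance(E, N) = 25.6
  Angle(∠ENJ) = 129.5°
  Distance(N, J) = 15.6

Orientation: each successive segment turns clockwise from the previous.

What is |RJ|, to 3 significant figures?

22.1

∠LEN = 45.6° gives EN at 12.8° from the x-axis; with |EN| = 25.6, N = (34.5, -1.67). ∠ENJ = 129.5° gives NJ at -37.7° from the x-axis; with |NJ| = 15.6, J = (46.8, -11.2). Then |RJ| = |J − R| = 22.1.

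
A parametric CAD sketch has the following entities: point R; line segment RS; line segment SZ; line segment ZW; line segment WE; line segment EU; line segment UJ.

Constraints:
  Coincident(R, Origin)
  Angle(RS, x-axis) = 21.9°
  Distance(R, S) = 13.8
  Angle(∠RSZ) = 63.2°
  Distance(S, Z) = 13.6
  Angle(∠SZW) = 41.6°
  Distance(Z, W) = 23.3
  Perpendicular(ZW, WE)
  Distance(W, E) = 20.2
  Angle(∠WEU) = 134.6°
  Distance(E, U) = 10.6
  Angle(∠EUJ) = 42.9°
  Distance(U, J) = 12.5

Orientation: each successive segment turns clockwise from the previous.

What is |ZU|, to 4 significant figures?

31.82

ZW is perpendicular to WE, so WE runs at 36.70°; with |WE| = 20.2, E = (13.91, 22.35). ∠WEU = 134.6° gives EU at -8.700° from the x-axis; with |EU| = 10.6, U = (24.39, 20.75). Then |ZU| = |U − Z| = 31.82.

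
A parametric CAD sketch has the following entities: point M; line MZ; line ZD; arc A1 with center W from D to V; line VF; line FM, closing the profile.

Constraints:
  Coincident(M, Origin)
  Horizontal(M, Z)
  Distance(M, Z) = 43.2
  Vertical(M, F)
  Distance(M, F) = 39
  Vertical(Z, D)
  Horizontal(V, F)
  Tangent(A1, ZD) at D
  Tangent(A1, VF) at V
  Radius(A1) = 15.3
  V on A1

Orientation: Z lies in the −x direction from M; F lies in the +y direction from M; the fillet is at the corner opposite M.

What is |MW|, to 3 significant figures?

36.6

M is at the origin; MZ is horizontal with |MZ| = 43.2 and Z on the −x side, so Z = (-43.2, 0.00). MF is vertical with |MF| = 39.0 and F on the +y side, so F = (0.00, 39.0). The virtual corner opposite M is at (-43.2, 39.0). A1 meets ZD tangentially, so WD is at right angles to ZD and since A1 is tangent to VF there, WV ⟂ VF, with radius 15.3, so the center W sits 15.3 in from both sides at W = (-27.9, 23.7). Then |MW| = |W − M| = 36.6.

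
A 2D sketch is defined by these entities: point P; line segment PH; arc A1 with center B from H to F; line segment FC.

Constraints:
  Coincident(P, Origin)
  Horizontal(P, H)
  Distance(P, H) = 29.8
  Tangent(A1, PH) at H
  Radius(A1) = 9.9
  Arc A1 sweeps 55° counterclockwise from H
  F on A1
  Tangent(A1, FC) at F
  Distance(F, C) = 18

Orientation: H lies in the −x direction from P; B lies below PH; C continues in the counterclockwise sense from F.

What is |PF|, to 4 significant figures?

38.14

P is at the origin; P and H share the same y with |PH| = 29.8 and H on the −x side, so H = (-29.80, 0.000). Since A1 is tangent to PH there, BH ⟂ PH, so B = H + (0, -9.9) = (-29.80, -9.900). On A1, H sits at bearing 90° from B; a 55° counterclockwise sweep puts F at bearing 145°, so F = B + 9.9·(cos 145°, sin 145°) = (-37.91, -4.222). Then |PF| = |F − P| = 38.14.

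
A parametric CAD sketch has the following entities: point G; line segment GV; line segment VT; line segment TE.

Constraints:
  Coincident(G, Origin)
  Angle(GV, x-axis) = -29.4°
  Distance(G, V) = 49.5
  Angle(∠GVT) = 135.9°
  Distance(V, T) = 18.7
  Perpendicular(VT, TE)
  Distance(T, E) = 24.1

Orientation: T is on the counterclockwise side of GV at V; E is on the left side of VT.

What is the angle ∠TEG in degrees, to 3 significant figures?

101°

G is at the origin; GV runs at -29.4° with length 49.5, so V = 49.5·(cos -29.4°, sin -29.4°) = (43.1, -24.3). ∠GVT = 135.9°, so VT runs at -29.4° + (180° − 135.9°) = 14.7° from the x-axis; with |VT| = 18.7, T = V + 18.7·(cos 14.7°, sin 14.7°) = (61.2, -19.6). VT is perpendicular to TE; with |TE| = 24.1 on the left of VT, E = T + 24.1·(-0.254, 0.967) = (55.1, 3.76). Then cos ∠TEG = ET·EG / (|ET||EG|), giving 101°.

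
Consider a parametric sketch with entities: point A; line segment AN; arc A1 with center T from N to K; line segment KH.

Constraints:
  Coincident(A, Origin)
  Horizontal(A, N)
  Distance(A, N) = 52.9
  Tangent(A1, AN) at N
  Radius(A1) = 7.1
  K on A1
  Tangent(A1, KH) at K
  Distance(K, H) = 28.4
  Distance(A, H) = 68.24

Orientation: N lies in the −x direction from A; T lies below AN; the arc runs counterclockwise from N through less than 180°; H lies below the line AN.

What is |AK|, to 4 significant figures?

60.46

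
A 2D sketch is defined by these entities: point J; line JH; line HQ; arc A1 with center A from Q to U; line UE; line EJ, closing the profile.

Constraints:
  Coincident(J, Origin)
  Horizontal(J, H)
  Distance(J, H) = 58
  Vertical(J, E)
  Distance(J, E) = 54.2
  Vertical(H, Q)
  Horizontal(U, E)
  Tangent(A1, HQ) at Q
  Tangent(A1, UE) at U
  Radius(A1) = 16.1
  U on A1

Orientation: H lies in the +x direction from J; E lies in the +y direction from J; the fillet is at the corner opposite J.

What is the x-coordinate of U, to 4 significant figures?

41.90

The virtual corner opposite J is at (58.00, 54.20). Since A1 is tangent to HQ there, AQ ⟂ HQ and the tangent condition forces AU to be normal to UE, with radius 16.1, so the center A sits 16.1 in from both sides at A = (41.90, 38.10). That places the tangent points at Q = (58.00, 38.10) on HQ and U = (41.90, 54.20) on UE. So U.x = 41.90.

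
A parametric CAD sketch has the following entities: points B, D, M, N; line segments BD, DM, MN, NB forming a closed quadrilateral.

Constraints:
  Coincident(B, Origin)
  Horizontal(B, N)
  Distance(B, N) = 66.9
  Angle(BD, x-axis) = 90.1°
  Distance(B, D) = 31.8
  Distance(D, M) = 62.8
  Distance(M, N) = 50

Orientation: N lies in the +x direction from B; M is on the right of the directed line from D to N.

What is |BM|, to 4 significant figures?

35.63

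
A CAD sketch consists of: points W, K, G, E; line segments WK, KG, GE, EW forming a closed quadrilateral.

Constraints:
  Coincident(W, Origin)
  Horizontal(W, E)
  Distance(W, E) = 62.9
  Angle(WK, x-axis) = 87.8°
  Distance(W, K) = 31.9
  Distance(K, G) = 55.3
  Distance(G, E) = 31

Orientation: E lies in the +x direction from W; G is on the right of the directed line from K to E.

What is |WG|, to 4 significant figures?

36.59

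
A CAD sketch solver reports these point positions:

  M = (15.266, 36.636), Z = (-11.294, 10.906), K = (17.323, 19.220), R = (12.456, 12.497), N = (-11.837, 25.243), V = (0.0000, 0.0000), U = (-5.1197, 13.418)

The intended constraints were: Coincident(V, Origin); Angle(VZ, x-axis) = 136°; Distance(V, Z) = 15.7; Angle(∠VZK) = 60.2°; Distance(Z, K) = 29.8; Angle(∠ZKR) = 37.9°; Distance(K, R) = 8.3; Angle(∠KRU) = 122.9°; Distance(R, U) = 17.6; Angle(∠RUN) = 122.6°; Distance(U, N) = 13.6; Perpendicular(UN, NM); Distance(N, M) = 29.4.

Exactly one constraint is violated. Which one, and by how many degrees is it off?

Perpendicular(UN, NM) — off by 6.80°.

V = (0.00, 0.00) ✓; VZ at 136.0° ✓; |VZ| = 15.70 ✓; ∠VZK = 60.20° ✓; |ZK| = 29.80 ✓; ∠ZKR = 37.90° ✓; |KR| = 8.300 ✓; ∠KRU = 122.9° ✓; |RU| = 17.60 ✓; ∠RUN = 122.6° ✓; |UN| = 13.60 ✓; ∠(UN, NM) = 96.80° ✗; |NM| = 29.40 ✓.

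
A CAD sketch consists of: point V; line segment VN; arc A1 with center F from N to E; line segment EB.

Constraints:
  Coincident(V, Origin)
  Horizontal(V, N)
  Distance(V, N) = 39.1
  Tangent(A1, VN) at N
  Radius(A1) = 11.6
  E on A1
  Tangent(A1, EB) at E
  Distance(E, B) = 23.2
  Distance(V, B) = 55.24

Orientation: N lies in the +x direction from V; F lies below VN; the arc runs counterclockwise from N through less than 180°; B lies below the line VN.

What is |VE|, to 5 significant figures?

33.831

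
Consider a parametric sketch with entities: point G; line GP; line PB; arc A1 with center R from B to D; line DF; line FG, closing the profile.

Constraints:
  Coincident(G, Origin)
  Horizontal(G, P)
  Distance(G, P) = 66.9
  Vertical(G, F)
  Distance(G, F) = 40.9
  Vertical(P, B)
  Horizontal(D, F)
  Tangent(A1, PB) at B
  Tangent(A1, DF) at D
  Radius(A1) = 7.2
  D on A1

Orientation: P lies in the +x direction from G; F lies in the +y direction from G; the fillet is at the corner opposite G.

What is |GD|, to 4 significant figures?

72.37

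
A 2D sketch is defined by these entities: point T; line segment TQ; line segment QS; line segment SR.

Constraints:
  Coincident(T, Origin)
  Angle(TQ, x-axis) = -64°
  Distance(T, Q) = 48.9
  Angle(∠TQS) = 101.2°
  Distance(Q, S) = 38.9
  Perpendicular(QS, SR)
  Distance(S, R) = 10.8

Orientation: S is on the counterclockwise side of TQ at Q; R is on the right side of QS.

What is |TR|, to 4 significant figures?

76.13

T is at the origin; TQ runs at -64.0° with length 48.9, so Q = 48.9·(cos -64.0°, sin -64.0°) = (21.44, -43.95). ∠TQS = 101.2°, so QS runs at -64.0° + (180° − 101.2°) = 14.80° from the x-axis; with |QS| = 38.9, S = Q + 38.9·(cos 14.80°, sin 14.80°) = (59.05, -34.01). QS ⟂ SR; with |SR| = 10.8 on the right of QS, R = S + 10.8·(0.2554, -0.9668) = (61.80, -44.46). Then |TR| = |R − T| = 76.13.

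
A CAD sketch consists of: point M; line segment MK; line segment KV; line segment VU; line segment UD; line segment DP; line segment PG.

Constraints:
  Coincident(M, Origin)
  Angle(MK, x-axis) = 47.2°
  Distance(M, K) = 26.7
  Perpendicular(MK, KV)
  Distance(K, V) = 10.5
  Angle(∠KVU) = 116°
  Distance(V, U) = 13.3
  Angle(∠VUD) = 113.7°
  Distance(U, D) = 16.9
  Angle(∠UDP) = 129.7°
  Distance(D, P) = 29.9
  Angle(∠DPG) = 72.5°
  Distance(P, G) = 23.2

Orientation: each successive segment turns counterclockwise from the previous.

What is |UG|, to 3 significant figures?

34.9

M is at the origin; MK runs at 47.2° with length 26.7, so K = (18.1, 19.6). MK ⟂ KV, so KV runs at 137°; with |KV| = 10.5, V = (10.4, 26.7). ∠KVU = 116.0° gives VU at -159° from the x-axis; with |VU| = 13.3, U = (-1.96, 21.9). ∠VUD = 113.7° gives UD at -92.5° from the x-axis; with |UD| = 16.9, D = (-2.70, 5.03). ∠UDP = 129.7° gives DP at -42.2° from the x-axis; with |DP| = 29.9, P = (19.4, -15.1). ∠DPG = 72.5° gives PG at 65.3° from the x-axis; with |PG| = 23.2, G = (29.1, 6.02). Then |UG| = |G − U| = 34.9.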